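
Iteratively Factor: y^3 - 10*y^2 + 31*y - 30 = (y - 2)*(y^2 - 8*y + 15) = (y - 5)*(y - 2)*(y - 3)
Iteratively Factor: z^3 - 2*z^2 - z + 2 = (z - 1)*(z^2 - z - 2) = (z - 1)*(z + 1)*(z - 2)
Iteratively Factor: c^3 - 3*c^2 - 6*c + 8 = (c + 2)*(c^2 - 5*c + 4) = (c - 1)*(c + 2)*(c - 4)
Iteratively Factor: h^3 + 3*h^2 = (h + 3)*(h^2) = h*(h + 3)*(h)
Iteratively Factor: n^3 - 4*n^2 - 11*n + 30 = (n - 5)*(n^2 + n - 6) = (n - 5)*(n - 2)*(n + 3)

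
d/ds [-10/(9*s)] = 10/(9*s^2)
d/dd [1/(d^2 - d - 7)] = (1 - 2*d)/(-d^2 + d + 7)^2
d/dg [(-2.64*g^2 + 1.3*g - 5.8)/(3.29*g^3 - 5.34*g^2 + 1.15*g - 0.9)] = (8.6856*g^4 - 8.554*g^3 + 61.152*g^2 - 57.192*g + 5.5)/(10.8241*g^6 - 35.1372*g^5 + 36.0826*g^4 - 18.204*g^3 + 10.9345*g^2 - 2.07*g + 0.81)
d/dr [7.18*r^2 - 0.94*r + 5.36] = 14.36*r - 0.94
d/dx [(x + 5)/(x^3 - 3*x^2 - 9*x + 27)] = 2*(-x^2 - 9*x - 12)/(x^5 - 3*x^4 - 18*x^3 + 54*x^2 + 81*x - 243)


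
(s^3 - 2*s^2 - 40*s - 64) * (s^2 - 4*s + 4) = s^5 - 6*s^4 - 28*s^3 + 88*s^2 + 96*s - 256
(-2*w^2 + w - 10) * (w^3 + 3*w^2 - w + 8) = -2*w^5 - 5*w^4 - 5*w^3 - 47*w^2 + 18*w - 80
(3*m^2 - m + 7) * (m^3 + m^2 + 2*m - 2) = 3*m^5 + 2*m^4 + 12*m^3 - m^2 + 16*m - 14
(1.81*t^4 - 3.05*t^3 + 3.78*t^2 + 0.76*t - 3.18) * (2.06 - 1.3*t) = -2.353*t^5 + 7.6936*t^4 - 11.197*t^3 + 6.7988*t^2 + 5.6996*t - 6.5508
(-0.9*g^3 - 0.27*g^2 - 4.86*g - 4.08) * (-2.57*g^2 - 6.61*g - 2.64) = 2.313*g^5 + 6.6429*g^4 + 16.6509*g^3 + 43.323*g^2 + 39.7992*g + 10.7712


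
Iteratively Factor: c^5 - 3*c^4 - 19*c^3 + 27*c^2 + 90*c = (c - 5)*(c^4 + 2*c^3 - 9*c^2 - 18*c) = (c - 5)*(c + 3)*(c^3 - c^2 - 6*c) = (c - 5)*(c + 2)*(c + 3)*(c^2 - 3*c) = c*(c - 5)*(c + 2)*(c + 3)*(c - 3)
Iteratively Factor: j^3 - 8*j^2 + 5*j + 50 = (j + 2)*(j^2 - 10*j + 25) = (j - 5)*(j + 2)*(j - 5)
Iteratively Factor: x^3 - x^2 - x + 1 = (x - 1)*(x^2 - 1) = (x - 1)^2*(x + 1)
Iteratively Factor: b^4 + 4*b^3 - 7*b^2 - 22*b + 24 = (b - 1)*(b^3 + 5*b^2 - 2*b - 24) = (b - 1)*(b + 4)*(b^2 + b - 6) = (b - 2)*(b - 1)*(b + 4)*(b + 3)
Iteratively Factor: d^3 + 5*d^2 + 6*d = (d + 2)*(d^2 + 3*d) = d*(d + 2)*(d + 3)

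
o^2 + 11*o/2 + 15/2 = (o + 5/2)*(o + 3)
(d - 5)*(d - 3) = d^2 - 8*d + 15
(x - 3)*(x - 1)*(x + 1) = x^3 - 3*x^2 - x + 3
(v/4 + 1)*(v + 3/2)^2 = v^3/4 + 7*v^2/4 + 57*v/16 + 9/4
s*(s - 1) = s^2 - s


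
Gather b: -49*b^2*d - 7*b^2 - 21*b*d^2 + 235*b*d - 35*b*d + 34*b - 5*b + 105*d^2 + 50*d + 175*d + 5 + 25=b^2*(-49*d - 7) + b*(-21*d^2 + 200*d + 29) + 105*d^2 + 225*d + 30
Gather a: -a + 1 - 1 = -a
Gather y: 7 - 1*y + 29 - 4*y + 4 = 40 - 5*y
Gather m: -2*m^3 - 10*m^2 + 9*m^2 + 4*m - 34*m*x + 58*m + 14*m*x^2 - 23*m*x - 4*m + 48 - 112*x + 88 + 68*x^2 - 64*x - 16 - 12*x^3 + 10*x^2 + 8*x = -2*m^3 - m^2 + m*(14*x^2 - 57*x + 58) - 12*x^3 + 78*x^2 - 168*x + 120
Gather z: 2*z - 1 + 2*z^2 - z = 2*z^2 + z - 1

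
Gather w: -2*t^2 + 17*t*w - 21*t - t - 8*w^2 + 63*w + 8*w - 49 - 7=-2*t^2 - 22*t - 8*w^2 + w*(17*t + 71) - 56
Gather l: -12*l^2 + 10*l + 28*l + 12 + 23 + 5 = -12*l^2 + 38*l + 40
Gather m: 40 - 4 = 36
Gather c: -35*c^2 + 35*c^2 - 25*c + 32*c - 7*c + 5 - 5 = 0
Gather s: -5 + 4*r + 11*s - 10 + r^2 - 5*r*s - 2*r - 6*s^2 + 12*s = r^2 + 2*r - 6*s^2 + s*(23 - 5*r) - 15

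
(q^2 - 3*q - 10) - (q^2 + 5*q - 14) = 4 - 8*q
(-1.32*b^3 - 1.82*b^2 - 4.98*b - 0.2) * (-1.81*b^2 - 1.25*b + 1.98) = 2.3892*b^5 + 4.9442*b^4 + 8.6752*b^3 + 2.9834*b^2 - 9.6104*b - 0.396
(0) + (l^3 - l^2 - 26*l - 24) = l^3 - l^2 - 26*l - 24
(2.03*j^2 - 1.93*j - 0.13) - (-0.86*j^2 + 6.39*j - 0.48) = 2.89*j^2 - 8.32*j + 0.35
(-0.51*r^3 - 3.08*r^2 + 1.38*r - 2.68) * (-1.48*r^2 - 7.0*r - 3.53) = 0.7548*r^5 + 8.1284*r^4 + 21.3179*r^3 + 5.1788*r^2 + 13.8886*r + 9.4604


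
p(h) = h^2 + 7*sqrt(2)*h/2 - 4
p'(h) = 2*h + 7*sqrt(2)/2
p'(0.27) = 5.49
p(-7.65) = 16.66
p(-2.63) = -10.10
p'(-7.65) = -10.35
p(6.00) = 61.70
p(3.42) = 24.62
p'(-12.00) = -19.05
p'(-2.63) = -0.31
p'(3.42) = 11.79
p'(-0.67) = 3.61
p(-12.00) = 80.60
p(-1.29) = -8.72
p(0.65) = -0.36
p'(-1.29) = 2.37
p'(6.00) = 16.95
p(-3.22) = -9.57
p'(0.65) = 6.25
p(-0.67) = -6.87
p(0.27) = -2.59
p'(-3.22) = -1.49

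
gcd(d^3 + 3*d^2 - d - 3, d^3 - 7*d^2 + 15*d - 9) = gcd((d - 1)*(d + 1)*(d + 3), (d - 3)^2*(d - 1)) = d - 1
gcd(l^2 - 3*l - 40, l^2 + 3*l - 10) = l + 5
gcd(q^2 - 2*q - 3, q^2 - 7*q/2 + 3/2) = q - 3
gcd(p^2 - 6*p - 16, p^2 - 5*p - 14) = p + 2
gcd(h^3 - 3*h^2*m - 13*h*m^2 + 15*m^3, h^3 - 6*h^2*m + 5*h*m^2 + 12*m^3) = 1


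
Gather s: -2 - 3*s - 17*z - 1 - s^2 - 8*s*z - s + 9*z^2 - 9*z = -s^2 + s*(-8*z - 4) + 9*z^2 - 26*z - 3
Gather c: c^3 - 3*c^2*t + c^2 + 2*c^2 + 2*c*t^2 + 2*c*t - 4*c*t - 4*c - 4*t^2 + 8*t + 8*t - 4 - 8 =c^3 + c^2*(3 - 3*t) + c*(2*t^2 - 2*t - 4) - 4*t^2 + 16*t - 12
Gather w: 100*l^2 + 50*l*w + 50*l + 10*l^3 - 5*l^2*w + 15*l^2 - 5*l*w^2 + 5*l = 10*l^3 + 115*l^2 - 5*l*w^2 + 55*l + w*(-5*l^2 + 50*l)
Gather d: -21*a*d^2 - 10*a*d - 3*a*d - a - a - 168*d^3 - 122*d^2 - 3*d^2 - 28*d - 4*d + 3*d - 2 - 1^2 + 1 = -2*a - 168*d^3 + d^2*(-21*a - 125) + d*(-13*a - 29) - 2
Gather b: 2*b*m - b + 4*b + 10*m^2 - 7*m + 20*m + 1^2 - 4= b*(2*m + 3) + 10*m^2 + 13*m - 3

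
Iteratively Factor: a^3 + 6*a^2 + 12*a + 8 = (a + 2)*(a^2 + 4*a + 4) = (a + 2)^2*(a + 2)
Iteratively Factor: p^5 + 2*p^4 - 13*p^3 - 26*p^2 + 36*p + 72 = (p + 2)*(p^4 - 13*p^2 + 36) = (p - 3)*(p + 2)*(p^3 + 3*p^2 - 4*p - 12) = (p - 3)*(p + 2)^2*(p^2 + p - 6) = (p - 3)*(p - 2)*(p + 2)^2*(p + 3)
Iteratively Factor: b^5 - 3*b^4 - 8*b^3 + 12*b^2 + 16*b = (b)*(b^4 - 3*b^3 - 8*b^2 + 12*b + 16) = b*(b - 4)*(b^3 + b^2 - 4*b - 4) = b*(b - 4)*(b + 2)*(b^2 - b - 2) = b*(b - 4)*(b - 2)*(b + 2)*(b + 1)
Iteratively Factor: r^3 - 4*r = (r)*(r^2 - 4) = r*(r + 2)*(r - 2)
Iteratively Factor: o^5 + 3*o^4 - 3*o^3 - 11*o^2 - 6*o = (o + 1)*(o^4 + 2*o^3 - 5*o^2 - 6*o) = (o + 1)^2*(o^3 + o^2 - 6*o) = (o + 1)^2*(o + 3)*(o^2 - 2*o) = (o - 2)*(o + 1)^2*(o + 3)*(o)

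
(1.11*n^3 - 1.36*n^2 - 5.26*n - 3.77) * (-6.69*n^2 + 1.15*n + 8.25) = -7.4259*n^5 + 10.3749*n^4 + 42.7829*n^3 + 7.9523*n^2 - 47.7305*n - 31.1025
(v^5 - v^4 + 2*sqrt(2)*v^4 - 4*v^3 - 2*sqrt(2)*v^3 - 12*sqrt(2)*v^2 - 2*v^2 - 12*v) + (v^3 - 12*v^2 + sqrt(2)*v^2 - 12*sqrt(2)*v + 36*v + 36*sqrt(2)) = v^5 - v^4 + 2*sqrt(2)*v^4 - 3*v^3 - 2*sqrt(2)*v^3 - 11*sqrt(2)*v^2 - 14*v^2 - 12*sqrt(2)*v + 24*v + 36*sqrt(2)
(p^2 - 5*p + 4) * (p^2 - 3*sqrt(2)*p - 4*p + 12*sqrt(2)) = p^4 - 9*p^3 - 3*sqrt(2)*p^3 + 24*p^2 + 27*sqrt(2)*p^2 - 72*sqrt(2)*p - 16*p + 48*sqrt(2)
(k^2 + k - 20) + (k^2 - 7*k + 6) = 2*k^2 - 6*k - 14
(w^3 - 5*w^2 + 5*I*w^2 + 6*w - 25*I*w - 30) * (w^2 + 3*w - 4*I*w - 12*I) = w^5 - 2*w^4 + I*w^4 + 11*w^3 - 2*I*w^3 - 52*w^2 - 39*I*w^2 - 390*w + 48*I*w + 360*I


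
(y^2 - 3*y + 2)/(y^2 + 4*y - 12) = (y - 1)/(y + 6)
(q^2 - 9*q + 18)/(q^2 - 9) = (q - 6)/(q + 3)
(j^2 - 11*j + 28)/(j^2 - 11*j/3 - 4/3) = 3*(j - 7)/(3*j + 1)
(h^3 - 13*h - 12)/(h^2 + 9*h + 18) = (h^2 - 3*h - 4)/(h + 6)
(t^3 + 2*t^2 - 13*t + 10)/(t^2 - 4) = (t^2 + 4*t - 5)/(t + 2)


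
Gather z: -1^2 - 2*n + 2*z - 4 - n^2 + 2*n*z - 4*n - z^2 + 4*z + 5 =-n^2 - 6*n - z^2 + z*(2*n + 6)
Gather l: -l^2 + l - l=-l^2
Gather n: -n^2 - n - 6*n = -n^2 - 7*n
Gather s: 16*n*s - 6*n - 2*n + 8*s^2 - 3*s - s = -8*n + 8*s^2 + s*(16*n - 4)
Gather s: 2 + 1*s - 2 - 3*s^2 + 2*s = -3*s^2 + 3*s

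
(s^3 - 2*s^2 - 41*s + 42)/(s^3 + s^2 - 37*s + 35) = (s^2 - s - 42)/(s^2 + 2*s - 35)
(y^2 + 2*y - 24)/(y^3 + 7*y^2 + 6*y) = (y - 4)/(y*(y + 1))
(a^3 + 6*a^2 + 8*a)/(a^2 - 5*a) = (a^2 + 6*a + 8)/(a - 5)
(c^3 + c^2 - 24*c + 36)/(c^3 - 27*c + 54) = (c - 2)/(c - 3)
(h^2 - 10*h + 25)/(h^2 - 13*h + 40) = (h - 5)/(h - 8)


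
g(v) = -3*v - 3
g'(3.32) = -3.00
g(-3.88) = 8.64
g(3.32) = -12.96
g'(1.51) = -3.00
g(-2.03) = 3.09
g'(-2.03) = -3.00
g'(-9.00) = -3.00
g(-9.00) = 24.00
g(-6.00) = 15.00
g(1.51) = -7.53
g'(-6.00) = -3.00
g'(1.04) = -3.00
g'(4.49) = -3.00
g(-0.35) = -1.95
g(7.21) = -24.63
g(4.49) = -16.47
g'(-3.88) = -3.00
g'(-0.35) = -3.00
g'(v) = -3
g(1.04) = -6.12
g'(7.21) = -3.00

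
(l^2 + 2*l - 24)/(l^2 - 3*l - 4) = (l + 6)/(l + 1)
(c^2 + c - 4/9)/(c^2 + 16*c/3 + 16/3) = (c - 1/3)/(c + 4)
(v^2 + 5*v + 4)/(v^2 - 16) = (v + 1)/(v - 4)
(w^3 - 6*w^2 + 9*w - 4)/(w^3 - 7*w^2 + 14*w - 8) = (w - 1)/(w - 2)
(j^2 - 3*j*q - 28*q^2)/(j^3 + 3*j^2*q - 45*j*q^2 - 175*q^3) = (j + 4*q)/(j^2 + 10*j*q + 25*q^2)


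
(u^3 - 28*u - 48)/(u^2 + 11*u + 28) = (u^2 - 4*u - 12)/(u + 7)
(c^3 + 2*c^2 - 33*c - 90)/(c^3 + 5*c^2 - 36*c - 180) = (c + 3)/(c + 6)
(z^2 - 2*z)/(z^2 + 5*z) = (z - 2)/(z + 5)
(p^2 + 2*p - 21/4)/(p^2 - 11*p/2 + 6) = (p + 7/2)/(p - 4)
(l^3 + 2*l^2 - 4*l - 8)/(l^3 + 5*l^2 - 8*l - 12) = (l^2 + 4*l + 4)/(l^2 + 7*l + 6)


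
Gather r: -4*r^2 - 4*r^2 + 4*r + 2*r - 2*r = -8*r^2 + 4*r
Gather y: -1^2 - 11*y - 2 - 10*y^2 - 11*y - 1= -10*y^2 - 22*y - 4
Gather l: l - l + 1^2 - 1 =0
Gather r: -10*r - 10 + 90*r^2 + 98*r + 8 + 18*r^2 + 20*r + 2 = 108*r^2 + 108*r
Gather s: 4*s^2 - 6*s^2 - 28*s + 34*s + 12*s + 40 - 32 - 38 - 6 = -2*s^2 + 18*s - 36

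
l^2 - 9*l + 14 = (l - 7)*(l - 2)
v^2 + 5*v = v*(v + 5)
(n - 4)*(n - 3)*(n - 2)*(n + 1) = n^4 - 8*n^3 + 17*n^2 + 2*n - 24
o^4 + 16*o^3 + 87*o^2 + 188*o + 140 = (o + 2)^2*(o + 5)*(o + 7)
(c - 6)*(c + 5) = c^2 - c - 30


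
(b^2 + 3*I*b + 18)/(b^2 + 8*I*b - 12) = (b - 3*I)/(b + 2*I)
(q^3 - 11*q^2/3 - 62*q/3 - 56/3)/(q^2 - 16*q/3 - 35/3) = (3*q^2 + 10*q + 8)/(3*q + 5)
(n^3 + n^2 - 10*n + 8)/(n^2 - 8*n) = (n^3 + n^2 - 10*n + 8)/(n*(n - 8))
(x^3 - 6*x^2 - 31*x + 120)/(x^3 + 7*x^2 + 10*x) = (x^2 - 11*x + 24)/(x*(x + 2))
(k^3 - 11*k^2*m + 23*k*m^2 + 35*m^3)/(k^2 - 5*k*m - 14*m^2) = (k^2 - 4*k*m - 5*m^2)/(k + 2*m)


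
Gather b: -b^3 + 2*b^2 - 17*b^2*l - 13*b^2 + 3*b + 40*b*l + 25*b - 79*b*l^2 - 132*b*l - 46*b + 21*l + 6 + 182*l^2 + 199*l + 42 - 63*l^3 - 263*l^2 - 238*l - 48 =-b^3 + b^2*(-17*l - 11) + b*(-79*l^2 - 92*l - 18) - 63*l^3 - 81*l^2 - 18*l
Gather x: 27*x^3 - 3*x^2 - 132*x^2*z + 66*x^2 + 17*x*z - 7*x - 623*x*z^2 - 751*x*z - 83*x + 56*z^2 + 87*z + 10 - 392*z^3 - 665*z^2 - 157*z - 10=27*x^3 + x^2*(63 - 132*z) + x*(-623*z^2 - 734*z - 90) - 392*z^3 - 609*z^2 - 70*z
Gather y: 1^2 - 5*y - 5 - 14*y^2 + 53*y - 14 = -14*y^2 + 48*y - 18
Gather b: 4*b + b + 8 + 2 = 5*b + 10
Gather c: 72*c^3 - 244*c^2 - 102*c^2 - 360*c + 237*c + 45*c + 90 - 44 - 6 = 72*c^3 - 346*c^2 - 78*c + 40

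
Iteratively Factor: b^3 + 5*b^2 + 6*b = (b)*(b^2 + 5*b + 6) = b*(b + 2)*(b + 3)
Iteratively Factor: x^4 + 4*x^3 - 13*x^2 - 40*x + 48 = (x - 1)*(x^3 + 5*x^2 - 8*x - 48) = (x - 1)*(x + 4)*(x^2 + x - 12) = (x - 3)*(x - 1)*(x + 4)*(x + 4)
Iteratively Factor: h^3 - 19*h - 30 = (h + 2)*(h^2 - 2*h - 15) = (h - 5)*(h + 2)*(h + 3)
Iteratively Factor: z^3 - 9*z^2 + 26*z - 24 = (z - 3)*(z^2 - 6*z + 8) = (z - 3)*(z - 2)*(z - 4)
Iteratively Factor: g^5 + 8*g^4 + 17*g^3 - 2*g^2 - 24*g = (g)*(g^4 + 8*g^3 + 17*g^2 - 2*g - 24) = g*(g + 3)*(g^3 + 5*g^2 + 2*g - 8) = g*(g + 2)*(g + 3)*(g^2 + 3*g - 4) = g*(g - 1)*(g + 2)*(g + 3)*(g + 4)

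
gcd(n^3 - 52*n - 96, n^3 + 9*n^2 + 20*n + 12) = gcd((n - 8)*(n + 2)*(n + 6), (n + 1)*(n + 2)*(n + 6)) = n^2 + 8*n + 12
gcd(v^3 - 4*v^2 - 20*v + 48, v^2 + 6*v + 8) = v + 4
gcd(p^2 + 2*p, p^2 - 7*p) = p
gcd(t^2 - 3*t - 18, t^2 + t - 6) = t + 3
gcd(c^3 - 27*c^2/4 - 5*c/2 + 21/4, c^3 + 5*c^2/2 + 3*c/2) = c + 1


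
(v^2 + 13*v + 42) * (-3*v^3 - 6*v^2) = -3*v^5 - 45*v^4 - 204*v^3 - 252*v^2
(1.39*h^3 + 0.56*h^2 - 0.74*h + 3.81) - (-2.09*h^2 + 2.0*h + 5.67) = 1.39*h^3 + 2.65*h^2 - 2.74*h - 1.86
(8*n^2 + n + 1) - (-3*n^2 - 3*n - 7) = 11*n^2 + 4*n + 8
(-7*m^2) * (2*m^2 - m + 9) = -14*m^4 + 7*m^3 - 63*m^2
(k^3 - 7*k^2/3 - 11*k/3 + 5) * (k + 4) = k^4 + 5*k^3/3 - 13*k^2 - 29*k/3 + 20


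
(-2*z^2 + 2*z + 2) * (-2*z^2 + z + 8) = 4*z^4 - 6*z^3 - 18*z^2 + 18*z + 16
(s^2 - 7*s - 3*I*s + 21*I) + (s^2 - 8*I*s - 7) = 2*s^2 - 7*s - 11*I*s - 7 + 21*I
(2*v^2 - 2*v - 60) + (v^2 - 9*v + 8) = 3*v^2 - 11*v - 52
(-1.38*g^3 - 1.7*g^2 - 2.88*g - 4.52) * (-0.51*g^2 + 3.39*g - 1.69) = 0.7038*g^5 - 3.8112*g^4 - 1.962*g^3 - 4.585*g^2 - 10.4556*g + 7.6388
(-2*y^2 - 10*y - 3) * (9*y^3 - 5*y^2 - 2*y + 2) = -18*y^5 - 80*y^4 + 27*y^3 + 31*y^2 - 14*y - 6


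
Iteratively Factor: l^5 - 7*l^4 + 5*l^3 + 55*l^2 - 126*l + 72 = (l - 4)*(l^4 - 3*l^3 - 7*l^2 + 27*l - 18) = (l - 4)*(l - 2)*(l^3 - l^2 - 9*l + 9) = (l - 4)*(l - 3)*(l - 2)*(l^2 + 2*l - 3) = (l - 4)*(l - 3)*(l - 2)*(l - 1)*(l + 3)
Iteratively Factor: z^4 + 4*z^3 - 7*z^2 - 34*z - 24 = (z + 4)*(z^3 - 7*z - 6) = (z + 2)*(z + 4)*(z^2 - 2*z - 3) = (z - 3)*(z + 2)*(z + 4)*(z + 1)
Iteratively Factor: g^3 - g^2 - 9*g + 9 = (g - 3)*(g^2 + 2*g - 3) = (g - 3)*(g - 1)*(g + 3)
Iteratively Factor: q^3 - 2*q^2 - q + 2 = (q + 1)*(q^2 - 3*q + 2) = (q - 2)*(q + 1)*(q - 1)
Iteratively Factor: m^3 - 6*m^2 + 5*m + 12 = (m + 1)*(m^2 - 7*m + 12) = (m - 3)*(m + 1)*(m - 4)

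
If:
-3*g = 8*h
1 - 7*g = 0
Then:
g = 1/7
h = -3/56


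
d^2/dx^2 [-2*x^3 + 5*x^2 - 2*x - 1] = 10 - 12*x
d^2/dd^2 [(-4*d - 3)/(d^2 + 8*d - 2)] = 2*(-4*(d + 4)^2*(4*d + 3) + (12*d + 35)*(d^2 + 8*d - 2))/(d^2 + 8*d - 2)^3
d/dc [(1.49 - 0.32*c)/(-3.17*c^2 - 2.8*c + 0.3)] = (-1.0144*c^2 + 9.4466*c + 4.076)/(10.0489*c^4 + 17.752*c^3 + 5.938*c^2 - 1.68*c + 0.09)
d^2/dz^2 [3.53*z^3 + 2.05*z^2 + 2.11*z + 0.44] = 21.18*z + 4.1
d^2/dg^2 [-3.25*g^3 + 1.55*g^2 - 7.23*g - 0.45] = 3.1 - 19.5*g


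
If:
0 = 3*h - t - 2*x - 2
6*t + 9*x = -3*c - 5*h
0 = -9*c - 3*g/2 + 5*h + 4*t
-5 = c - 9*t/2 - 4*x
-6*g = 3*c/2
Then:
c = 15840/7049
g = -3960/7049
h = -2124/7049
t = 36810/7049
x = -28640/7049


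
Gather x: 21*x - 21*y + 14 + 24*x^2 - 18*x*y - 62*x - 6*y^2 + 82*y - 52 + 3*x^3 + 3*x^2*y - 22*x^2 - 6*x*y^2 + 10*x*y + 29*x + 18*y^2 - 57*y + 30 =3*x^3 + x^2*(3*y + 2) + x*(-6*y^2 - 8*y - 12) + 12*y^2 + 4*y - 8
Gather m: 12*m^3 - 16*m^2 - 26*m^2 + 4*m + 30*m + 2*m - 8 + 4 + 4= 12*m^3 - 42*m^2 + 36*m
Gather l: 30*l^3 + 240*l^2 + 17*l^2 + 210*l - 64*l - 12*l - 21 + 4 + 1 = 30*l^3 + 257*l^2 + 134*l - 16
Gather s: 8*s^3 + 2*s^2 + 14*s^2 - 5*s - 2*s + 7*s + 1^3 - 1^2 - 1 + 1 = 8*s^3 + 16*s^2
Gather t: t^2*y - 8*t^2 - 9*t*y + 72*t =t^2*(y - 8) + t*(72 - 9*y)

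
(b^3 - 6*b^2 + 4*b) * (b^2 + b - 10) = b^5 - 5*b^4 - 12*b^3 + 64*b^2 - 40*b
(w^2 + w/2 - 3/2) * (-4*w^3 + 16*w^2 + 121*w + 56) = -4*w^5 + 14*w^4 + 135*w^3 + 185*w^2/2 - 307*w/2 - 84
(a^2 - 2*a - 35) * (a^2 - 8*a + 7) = a^4 - 10*a^3 - 12*a^2 + 266*a - 245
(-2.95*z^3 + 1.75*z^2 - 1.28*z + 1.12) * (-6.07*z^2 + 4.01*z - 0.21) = 17.9065*z^5 - 22.452*z^4 + 15.4066*z^3 - 12.2987*z^2 + 4.76*z - 0.2352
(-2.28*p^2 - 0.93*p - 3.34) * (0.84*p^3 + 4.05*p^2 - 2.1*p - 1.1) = -1.9152*p^5 - 10.0152*p^4 - 1.7841*p^3 - 9.066*p^2 + 8.037*p + 3.674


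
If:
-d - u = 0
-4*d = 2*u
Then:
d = 0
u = 0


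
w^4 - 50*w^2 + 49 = (w - 7)*(w - 1)*(w + 1)*(w + 7)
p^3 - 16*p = p*(p - 4)*(p + 4)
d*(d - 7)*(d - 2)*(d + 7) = d^4 - 2*d^3 - 49*d^2 + 98*d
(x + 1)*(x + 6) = x^2 + 7*x + 6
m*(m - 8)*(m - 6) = m^3 - 14*m^2 + 48*m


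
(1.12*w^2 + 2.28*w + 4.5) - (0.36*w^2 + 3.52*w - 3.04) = 0.76*w^2 - 1.24*w + 7.54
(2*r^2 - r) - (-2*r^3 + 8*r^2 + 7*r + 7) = 2*r^3 - 6*r^2 - 8*r - 7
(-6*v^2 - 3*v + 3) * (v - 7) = -6*v^3 + 39*v^2 + 24*v - 21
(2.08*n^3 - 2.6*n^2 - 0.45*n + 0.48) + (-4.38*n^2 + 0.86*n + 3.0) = 2.08*n^3 - 6.98*n^2 + 0.41*n + 3.48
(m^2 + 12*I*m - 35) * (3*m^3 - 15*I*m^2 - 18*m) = 3*m^5 + 21*I*m^4 + 57*m^3 + 309*I*m^2 + 630*m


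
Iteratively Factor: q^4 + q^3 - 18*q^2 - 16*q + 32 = (q - 4)*(q^3 + 5*q^2 + 2*q - 8) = (q - 4)*(q + 4)*(q^2 + q - 2) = (q - 4)*(q - 1)*(q + 4)*(q + 2)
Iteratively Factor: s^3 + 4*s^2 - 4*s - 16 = (s - 2)*(s^2 + 6*s + 8) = (s - 2)*(s + 2)*(s + 4)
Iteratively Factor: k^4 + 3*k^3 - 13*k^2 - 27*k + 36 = (k - 3)*(k^3 + 6*k^2 + 5*k - 12) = (k - 3)*(k + 3)*(k^2 + 3*k - 4) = (k - 3)*(k - 1)*(k + 3)*(k + 4)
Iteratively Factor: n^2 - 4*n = (n)*(n - 4)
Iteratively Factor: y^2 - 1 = (y - 1)*(y + 1)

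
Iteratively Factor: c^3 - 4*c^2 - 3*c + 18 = (c - 3)*(c^2 - c - 6) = (c - 3)^2*(c + 2)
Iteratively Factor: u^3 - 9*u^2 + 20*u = (u - 4)*(u^2 - 5*u) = (u - 5)*(u - 4)*(u)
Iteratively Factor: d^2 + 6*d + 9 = (d + 3)*(d + 3)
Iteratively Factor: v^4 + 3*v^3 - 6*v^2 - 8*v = (v + 4)*(v^3 - v^2 - 2*v) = (v + 1)*(v + 4)*(v^2 - 2*v) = (v - 2)*(v + 1)*(v + 4)*(v)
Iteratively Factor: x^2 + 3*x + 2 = (x + 1)*(x + 2)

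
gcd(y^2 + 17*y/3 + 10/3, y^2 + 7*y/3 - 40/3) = y + 5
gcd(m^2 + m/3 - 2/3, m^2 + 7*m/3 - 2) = m - 2/3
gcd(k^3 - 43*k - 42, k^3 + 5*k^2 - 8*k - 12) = k^2 + 7*k + 6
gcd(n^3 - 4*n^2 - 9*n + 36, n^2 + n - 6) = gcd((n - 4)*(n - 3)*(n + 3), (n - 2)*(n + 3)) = n + 3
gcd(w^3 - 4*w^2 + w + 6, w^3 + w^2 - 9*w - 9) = w^2 - 2*w - 3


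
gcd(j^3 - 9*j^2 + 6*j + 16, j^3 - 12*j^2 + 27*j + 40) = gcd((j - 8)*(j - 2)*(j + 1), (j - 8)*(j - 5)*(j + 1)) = j^2 - 7*j - 8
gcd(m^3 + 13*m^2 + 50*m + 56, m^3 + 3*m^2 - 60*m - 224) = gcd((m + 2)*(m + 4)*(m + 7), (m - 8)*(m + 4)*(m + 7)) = m^2 + 11*m + 28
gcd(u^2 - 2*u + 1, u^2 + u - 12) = 1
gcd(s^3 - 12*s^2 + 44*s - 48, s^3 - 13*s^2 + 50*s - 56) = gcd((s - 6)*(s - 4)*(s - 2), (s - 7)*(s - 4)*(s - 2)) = s^2 - 6*s + 8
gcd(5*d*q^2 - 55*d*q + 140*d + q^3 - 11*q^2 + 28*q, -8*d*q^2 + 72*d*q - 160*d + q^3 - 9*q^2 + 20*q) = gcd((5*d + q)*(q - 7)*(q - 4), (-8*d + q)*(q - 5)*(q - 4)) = q - 4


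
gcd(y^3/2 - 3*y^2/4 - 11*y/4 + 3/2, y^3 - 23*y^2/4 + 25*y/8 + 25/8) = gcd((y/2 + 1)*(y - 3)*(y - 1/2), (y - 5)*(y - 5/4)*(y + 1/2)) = 1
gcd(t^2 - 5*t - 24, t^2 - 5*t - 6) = 1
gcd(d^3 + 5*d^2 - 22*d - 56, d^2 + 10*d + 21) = d + 7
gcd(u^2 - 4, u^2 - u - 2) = u - 2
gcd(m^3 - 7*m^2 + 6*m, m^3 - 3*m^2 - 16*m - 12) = m - 6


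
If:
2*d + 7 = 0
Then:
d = -7/2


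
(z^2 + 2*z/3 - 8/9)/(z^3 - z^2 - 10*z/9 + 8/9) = (3*z + 4)/(3*z^2 - z - 4)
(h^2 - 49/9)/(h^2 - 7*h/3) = (h + 7/3)/h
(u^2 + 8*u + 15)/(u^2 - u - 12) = (u + 5)/(u - 4)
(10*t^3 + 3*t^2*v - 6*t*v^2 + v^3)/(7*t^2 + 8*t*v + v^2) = (10*t^2 - 7*t*v + v^2)/(7*t + v)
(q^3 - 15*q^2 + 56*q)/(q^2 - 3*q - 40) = q*(q - 7)/(q + 5)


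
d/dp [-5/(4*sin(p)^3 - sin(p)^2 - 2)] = 10*(6*sin(p) - 1)*sin(p)*cos(p)/(-4*sin(p)^3 + sin(p)^2 + 2)^2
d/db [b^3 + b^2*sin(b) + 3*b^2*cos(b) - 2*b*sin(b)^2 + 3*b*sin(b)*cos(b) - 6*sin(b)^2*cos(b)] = -3*b^2*sin(b) + b^2*cos(b) + 3*b^2 + 2*b*sin(b) - 2*b*sin(2*b) + 6*b*cos(b) + 3*b*cos(2*b) + 3*sin(b)/2 + 3*sin(2*b)/2 - 9*sin(3*b)/2 + cos(2*b) - 1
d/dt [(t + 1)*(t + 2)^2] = (t + 2)*(3*t + 4)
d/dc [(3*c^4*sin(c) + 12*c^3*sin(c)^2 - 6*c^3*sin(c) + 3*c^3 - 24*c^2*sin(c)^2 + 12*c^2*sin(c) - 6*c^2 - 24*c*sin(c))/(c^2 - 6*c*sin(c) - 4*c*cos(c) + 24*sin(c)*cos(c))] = 3*(2*c*(-2*c*sin(c) + 3*c*cos(c) - c + 3*sin(c) + 2*cos(c) - 12*cos(2*c))*(c^3*sin(c) + 4*c^2*sin(c)^2 - 2*c^2*sin(c) + c^2 - 8*c*sin(c)^2 + 4*c*sin(c) - 2*c - 8*sin(c)) + (c^2 - 6*c*sin(c) - 4*c*cos(c) + 12*sin(2*c))*(c^4*cos(c) + 4*c^3*sin(c) + 4*c^3*sin(2*c) - 2*c^3*cos(c) - 6*c^2*sin(c) - 8*c^2*sin(2*c) + 4*c^2*cos(c) - 6*c^2*cos(2*c) + 9*c^2 + 8*c*cos(2*c) - 8*sqrt(2)*c*cos(c + pi/4) - 12*c - 8*sin(c)))/((c - 6*sin(c))^2*(c - 4*cos(c))^2)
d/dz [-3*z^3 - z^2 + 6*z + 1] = -9*z^2 - 2*z + 6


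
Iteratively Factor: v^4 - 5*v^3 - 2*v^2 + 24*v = (v - 4)*(v^3 - v^2 - 6*v) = (v - 4)*(v + 2)*(v^2 - 3*v) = (v - 4)*(v - 3)*(v + 2)*(v)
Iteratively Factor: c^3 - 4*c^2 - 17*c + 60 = (c - 3)*(c^2 - c - 20) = (c - 5)*(c - 3)*(c + 4)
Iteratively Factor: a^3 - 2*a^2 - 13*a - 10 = (a + 1)*(a^2 - 3*a - 10) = (a - 5)*(a + 1)*(a + 2)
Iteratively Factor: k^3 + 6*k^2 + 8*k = (k + 2)*(k^2 + 4*k) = k*(k + 2)*(k + 4)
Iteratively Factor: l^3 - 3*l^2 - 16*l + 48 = (l - 4)*(l^2 + l - 12) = (l - 4)*(l - 3)*(l + 4)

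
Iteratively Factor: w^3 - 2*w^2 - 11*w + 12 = (w - 1)*(w^2 - w - 12) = (w - 4)*(w - 1)*(w + 3)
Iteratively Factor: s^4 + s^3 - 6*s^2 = (s)*(s^3 + s^2 - 6*s) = s*(s - 2)*(s^2 + 3*s) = s*(s - 2)*(s + 3)*(s)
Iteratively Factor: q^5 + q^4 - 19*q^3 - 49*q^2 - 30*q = (q)*(q^4 + q^3 - 19*q^2 - 49*q - 30) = q*(q + 1)*(q^3 - 19*q - 30) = q*(q - 5)*(q + 1)*(q^2 + 5*q + 6) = q*(q - 5)*(q + 1)*(q + 3)*(q + 2)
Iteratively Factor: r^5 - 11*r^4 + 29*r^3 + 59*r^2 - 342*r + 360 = (r - 3)*(r^4 - 8*r^3 + 5*r^2 + 74*r - 120) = (r - 5)*(r - 3)*(r^3 - 3*r^2 - 10*r + 24) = (r - 5)*(r - 3)*(r + 3)*(r^2 - 6*r + 8) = (r - 5)*(r - 3)*(r - 2)*(r + 3)*(r - 4)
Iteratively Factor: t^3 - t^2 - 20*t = (t)*(t^2 - t - 20) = t*(t - 5)*(t + 4)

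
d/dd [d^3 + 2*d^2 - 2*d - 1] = 3*d^2 + 4*d - 2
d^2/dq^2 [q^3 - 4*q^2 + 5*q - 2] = 6*q - 8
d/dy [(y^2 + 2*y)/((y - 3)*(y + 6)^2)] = (-y^3 + 2*y^2 - 30*y - 36)/(y^5 + 12*y^4 + 9*y^3 - 270*y^2 - 324*y + 1944)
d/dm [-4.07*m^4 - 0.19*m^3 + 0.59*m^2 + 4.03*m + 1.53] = -16.28*m^3 - 0.57*m^2 + 1.18*m + 4.03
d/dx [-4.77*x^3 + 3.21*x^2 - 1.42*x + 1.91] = -14.31*x^2 + 6.42*x - 1.42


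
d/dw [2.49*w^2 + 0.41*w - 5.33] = 4.98*w + 0.41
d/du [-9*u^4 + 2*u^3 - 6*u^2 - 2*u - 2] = -36*u^3 + 6*u^2 - 12*u - 2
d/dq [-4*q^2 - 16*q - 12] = -8*q - 16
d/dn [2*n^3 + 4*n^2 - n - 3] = 6*n^2 + 8*n - 1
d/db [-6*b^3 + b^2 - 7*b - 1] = -18*b^2 + 2*b - 7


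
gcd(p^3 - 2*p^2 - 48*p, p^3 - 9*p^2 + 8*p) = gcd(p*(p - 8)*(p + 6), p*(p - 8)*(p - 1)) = p^2 - 8*p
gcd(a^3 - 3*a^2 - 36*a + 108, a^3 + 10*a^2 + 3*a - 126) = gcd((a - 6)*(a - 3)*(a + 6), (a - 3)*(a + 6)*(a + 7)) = a^2 + 3*a - 18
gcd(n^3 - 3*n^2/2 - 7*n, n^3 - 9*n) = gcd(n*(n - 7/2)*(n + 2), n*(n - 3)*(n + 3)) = n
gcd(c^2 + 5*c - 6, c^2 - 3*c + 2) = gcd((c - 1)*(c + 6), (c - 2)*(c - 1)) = c - 1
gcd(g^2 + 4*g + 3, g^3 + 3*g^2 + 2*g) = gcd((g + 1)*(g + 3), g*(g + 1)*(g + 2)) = g + 1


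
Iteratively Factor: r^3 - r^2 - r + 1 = (r - 1)*(r^2 - 1) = (r - 1)*(r + 1)*(r - 1)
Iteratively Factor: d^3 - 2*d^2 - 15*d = (d + 3)*(d^2 - 5*d) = d*(d + 3)*(d - 5)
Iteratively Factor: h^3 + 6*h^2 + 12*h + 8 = (h + 2)*(h^2 + 4*h + 4) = (h + 2)^2*(h + 2)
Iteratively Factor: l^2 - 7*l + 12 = (l - 3)*(l - 4)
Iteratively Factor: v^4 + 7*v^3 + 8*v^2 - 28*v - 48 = (v + 3)*(v^3 + 4*v^2 - 4*v - 16) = (v + 2)*(v + 3)*(v^2 + 2*v - 8) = (v + 2)*(v + 3)*(v + 4)*(v - 2)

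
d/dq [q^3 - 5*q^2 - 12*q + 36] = 3*q^2 - 10*q - 12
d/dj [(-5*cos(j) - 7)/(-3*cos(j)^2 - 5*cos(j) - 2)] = (15*cos(j)^2 + 42*cos(j) + 25)*sin(j)/((cos(j) + 1)^2*(3*cos(j) + 2)^2)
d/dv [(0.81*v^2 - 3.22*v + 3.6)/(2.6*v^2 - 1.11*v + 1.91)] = (7.4729*v^2 - 15.6258*v - 2.1542)/(6.76*v^4 - 5.772*v^3 + 11.1641*v^2 - 4.2402*v + 3.6481)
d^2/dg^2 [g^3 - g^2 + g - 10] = 6*g - 2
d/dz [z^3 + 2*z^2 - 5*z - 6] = 3*z^2 + 4*z - 5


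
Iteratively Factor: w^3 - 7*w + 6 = (w - 1)*(w^2 + w - 6) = (w - 1)*(w + 3)*(w - 2)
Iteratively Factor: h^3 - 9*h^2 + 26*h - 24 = (h - 4)*(h^2 - 5*h + 6) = (h - 4)*(h - 3)*(h - 2)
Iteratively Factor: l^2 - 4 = (l + 2)*(l - 2)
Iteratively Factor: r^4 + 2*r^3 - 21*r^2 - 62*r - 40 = (r + 2)*(r^3 - 21*r - 20) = (r + 2)*(r + 4)*(r^2 - 4*r - 5) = (r - 5)*(r + 2)*(r + 4)*(r + 1)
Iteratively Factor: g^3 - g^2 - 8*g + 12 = (g - 2)*(g^2 + g - 6) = (g - 2)^2*(g + 3)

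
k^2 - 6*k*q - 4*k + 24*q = (k - 4)*(k - 6*q)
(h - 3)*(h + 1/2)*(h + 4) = h^3 + 3*h^2/2 - 23*h/2 - 6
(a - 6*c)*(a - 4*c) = a^2 - 10*a*c + 24*c^2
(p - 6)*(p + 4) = p^2 - 2*p - 24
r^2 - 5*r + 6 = (r - 3)*(r - 2)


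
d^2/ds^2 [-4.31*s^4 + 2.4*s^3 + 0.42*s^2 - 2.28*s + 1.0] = -51.72*s^2 + 14.4*s + 0.84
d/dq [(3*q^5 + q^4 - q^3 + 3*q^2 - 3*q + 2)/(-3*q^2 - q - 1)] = (-27*q^6 - 18*q^5 - 15*q^4 - 2*q^3 - 9*q^2 + 6*q + 5)/(9*q^4 + 6*q^3 + 7*q^2 + 2*q + 1)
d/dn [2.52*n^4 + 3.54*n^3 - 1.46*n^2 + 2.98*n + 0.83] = 10.08*n^3 + 10.62*n^2 - 2.92*n + 2.98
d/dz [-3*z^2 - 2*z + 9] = -6*z - 2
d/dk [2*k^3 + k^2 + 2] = 2*k*(3*k + 1)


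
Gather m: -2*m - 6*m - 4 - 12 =-8*m - 16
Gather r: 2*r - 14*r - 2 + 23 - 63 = -12*r - 42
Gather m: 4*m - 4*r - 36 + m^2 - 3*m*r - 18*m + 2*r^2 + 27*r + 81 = m^2 + m*(-3*r - 14) + 2*r^2 + 23*r + 45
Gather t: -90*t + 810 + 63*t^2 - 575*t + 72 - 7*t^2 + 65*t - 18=56*t^2 - 600*t + 864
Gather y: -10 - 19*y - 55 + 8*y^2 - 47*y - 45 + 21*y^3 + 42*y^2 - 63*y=21*y^3 + 50*y^2 - 129*y - 110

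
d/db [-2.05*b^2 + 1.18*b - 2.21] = 1.18 - 4.1*b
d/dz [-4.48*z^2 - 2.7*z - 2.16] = -8.96*z - 2.7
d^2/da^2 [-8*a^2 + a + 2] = -16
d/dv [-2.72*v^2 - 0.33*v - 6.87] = -5.44*v - 0.33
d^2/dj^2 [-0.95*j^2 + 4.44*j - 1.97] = -1.90000000000000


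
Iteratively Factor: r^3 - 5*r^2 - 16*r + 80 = (r - 4)*(r^2 - r - 20) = (r - 5)*(r - 4)*(r + 4)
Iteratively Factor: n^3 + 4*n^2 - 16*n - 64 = (n + 4)*(n^2 - 16) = (n - 4)*(n + 4)*(n + 4)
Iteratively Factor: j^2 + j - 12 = (j - 3)*(j + 4)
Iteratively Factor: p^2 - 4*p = (p - 4)*(p)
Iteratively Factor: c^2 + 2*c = (c + 2)*(c)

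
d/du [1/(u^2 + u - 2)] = (-2*u - 1)/(u^2 + u - 2)^2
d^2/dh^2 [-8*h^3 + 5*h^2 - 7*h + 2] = 10 - 48*h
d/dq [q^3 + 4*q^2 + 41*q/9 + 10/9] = 3*q^2 + 8*q + 41/9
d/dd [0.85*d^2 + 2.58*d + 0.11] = 1.7*d + 2.58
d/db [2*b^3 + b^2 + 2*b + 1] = 6*b^2 + 2*b + 2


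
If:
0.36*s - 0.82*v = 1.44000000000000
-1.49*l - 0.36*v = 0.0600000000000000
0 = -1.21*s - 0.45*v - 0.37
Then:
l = 0.35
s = 0.30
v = -1.63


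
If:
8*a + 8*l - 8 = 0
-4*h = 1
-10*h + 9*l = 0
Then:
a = 23/18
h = -1/4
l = -5/18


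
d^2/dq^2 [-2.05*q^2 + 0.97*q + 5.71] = -4.10000000000000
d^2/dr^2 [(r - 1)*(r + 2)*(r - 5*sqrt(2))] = 6*r - 10*sqrt(2) + 2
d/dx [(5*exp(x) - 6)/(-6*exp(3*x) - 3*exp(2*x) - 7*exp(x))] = 3*(20*exp(3*x) - 31*exp(2*x) - 12*exp(x) - 14)*exp(-x)/(36*exp(4*x) + 36*exp(3*x) + 93*exp(2*x) + 42*exp(x) + 49)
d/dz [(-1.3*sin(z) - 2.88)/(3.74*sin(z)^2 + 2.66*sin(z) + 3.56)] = (4.862*sin(z)^2 + 21.5424*sin(z) + 3.0328)*cos(z)/(13.9876*sin(z)^4 + 19.8968*sin(z)^3 + 33.7044*sin(z)^2 + 18.9392*sin(z) + 12.6736)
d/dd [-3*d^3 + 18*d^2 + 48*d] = -9*d^2 + 36*d + 48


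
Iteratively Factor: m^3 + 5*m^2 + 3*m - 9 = (m - 1)*(m^2 + 6*m + 9) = (m - 1)*(m + 3)*(m + 3)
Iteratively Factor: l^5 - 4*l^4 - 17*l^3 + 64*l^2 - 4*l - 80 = (l + 4)*(l^4 - 8*l^3 + 15*l^2 + 4*l - 20) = (l - 2)*(l + 4)*(l^3 - 6*l^2 + 3*l + 10) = (l - 5)*(l - 2)*(l + 4)*(l^2 - l - 2) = (l - 5)*(l - 2)*(l + 1)*(l + 4)*(l - 2)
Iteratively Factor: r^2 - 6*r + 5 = (r - 1)*(r - 5)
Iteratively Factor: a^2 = (a)*(a)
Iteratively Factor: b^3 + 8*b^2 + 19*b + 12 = (b + 4)*(b^2 + 4*b + 3) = (b + 1)*(b + 4)*(b + 3)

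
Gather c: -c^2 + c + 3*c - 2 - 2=-c^2 + 4*c - 4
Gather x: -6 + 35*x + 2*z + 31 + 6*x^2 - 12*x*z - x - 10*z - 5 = 6*x^2 + x*(34 - 12*z) - 8*z + 20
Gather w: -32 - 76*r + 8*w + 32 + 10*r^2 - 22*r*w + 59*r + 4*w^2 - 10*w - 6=10*r^2 - 17*r + 4*w^2 + w*(-22*r - 2) - 6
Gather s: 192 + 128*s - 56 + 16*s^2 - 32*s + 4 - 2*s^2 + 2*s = 14*s^2 + 98*s + 140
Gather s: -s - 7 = -s - 7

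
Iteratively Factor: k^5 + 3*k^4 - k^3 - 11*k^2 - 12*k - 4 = (k + 1)*(k^4 + 2*k^3 - 3*k^2 - 8*k - 4) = (k - 2)*(k + 1)*(k^3 + 4*k^2 + 5*k + 2) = (k - 2)*(k + 1)^2*(k^2 + 3*k + 2) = (k - 2)*(k + 1)^3*(k + 2)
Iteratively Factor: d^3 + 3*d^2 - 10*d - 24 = (d + 4)*(d^2 - d - 6) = (d + 2)*(d + 4)*(d - 3)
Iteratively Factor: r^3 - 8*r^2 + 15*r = (r - 3)*(r^2 - 5*r) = (r - 5)*(r - 3)*(r)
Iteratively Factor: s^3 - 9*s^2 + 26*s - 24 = (s - 3)*(s^2 - 6*s + 8) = (s - 4)*(s - 3)*(s - 2)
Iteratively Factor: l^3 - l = (l + 1)*(l^2 - l) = (l - 1)*(l + 1)*(l)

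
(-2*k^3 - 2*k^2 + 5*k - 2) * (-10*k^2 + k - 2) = 20*k^5 + 18*k^4 - 48*k^3 + 29*k^2 - 12*k + 4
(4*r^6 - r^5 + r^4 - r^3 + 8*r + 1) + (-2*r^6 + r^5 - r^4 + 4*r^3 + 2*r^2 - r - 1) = 2*r^6 + 3*r^3 + 2*r^2 + 7*r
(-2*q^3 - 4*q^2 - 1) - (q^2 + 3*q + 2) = -2*q^3 - 5*q^2 - 3*q - 3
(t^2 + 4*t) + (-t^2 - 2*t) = 2*t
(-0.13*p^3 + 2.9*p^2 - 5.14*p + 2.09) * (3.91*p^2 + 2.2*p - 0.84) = -0.5083*p^5 + 11.053*p^4 - 13.6082*p^3 - 5.5721*p^2 + 8.9156*p - 1.7556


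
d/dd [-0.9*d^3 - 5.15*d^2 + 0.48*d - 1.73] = -2.7*d^2 - 10.3*d + 0.48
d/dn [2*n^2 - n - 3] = 4*n - 1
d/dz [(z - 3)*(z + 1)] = 2*z - 2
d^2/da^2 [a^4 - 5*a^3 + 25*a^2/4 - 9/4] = 12*a^2 - 30*a + 25/2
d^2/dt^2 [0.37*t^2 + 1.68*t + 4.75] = 0.740000000000000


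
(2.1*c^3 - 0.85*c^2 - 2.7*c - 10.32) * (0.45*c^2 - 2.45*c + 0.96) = 0.945*c^5 - 5.5275*c^4 + 2.8835*c^3 + 1.155*c^2 + 22.692*c - 9.9072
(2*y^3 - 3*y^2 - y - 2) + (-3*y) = 2*y^3 - 3*y^2 - 4*y - 2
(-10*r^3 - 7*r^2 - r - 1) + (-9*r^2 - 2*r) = -10*r^3 - 16*r^2 - 3*r - 1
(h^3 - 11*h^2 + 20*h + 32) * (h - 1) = h^4 - 12*h^3 + 31*h^2 + 12*h - 32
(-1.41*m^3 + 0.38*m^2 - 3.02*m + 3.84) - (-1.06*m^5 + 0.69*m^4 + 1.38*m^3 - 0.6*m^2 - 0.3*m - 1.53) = 1.06*m^5 - 0.69*m^4 - 2.79*m^3 + 0.98*m^2 - 2.72*m + 5.37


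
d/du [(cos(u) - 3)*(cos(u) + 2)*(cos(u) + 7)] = (-3*cos(u)^2 - 12*cos(u) + 13)*sin(u)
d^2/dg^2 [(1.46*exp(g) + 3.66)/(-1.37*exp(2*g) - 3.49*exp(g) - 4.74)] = (-2.740274*exp(4*g) - 20.497118*exp(3*g) + 4.38701399999997*exp(2*g) + 74.642262*exp(g) + 27.74322)*exp(g)/(2.571353*exp(6*g) + 19.651143*exp(5*g) + 76.749729*exp(4*g) + 178.488721*exp(3*g) + 265.542858*exp(2*g) + 235.235772*exp(g) + 106.496424)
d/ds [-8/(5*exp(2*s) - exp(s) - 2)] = (80*exp(s) - 8)*exp(s)/(-5*exp(2*s) + exp(s) + 2)^2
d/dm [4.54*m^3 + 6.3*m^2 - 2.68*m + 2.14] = 13.62*m^2 + 12.6*m - 2.68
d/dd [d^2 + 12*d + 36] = 2*d + 12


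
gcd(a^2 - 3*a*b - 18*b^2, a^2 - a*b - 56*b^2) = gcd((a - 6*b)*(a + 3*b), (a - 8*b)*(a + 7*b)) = 1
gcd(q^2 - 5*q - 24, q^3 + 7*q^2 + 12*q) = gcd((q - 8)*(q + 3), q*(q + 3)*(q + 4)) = q + 3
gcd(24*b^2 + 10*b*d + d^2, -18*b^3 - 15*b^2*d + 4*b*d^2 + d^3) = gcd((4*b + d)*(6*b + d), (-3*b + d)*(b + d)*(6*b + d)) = 6*b + d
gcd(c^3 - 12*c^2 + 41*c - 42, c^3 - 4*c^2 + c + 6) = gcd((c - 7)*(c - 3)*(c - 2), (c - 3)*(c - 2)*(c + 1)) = c^2 - 5*c + 6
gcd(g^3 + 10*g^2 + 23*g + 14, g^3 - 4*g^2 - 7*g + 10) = g + 2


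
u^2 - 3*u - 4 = (u - 4)*(u + 1)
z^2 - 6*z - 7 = (z - 7)*(z + 1)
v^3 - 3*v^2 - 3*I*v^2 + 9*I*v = v*(v - 3)*(v - 3*I)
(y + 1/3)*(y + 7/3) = y^2 + 8*y/3 + 7/9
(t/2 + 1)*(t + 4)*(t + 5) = t^3/2 + 11*t^2/2 + 19*t + 20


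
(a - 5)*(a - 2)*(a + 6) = a^3 - a^2 - 32*a + 60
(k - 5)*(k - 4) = k^2 - 9*k + 20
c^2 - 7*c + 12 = (c - 4)*(c - 3)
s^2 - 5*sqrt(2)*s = s*(s - 5*sqrt(2))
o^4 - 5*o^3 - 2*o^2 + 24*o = o*(o - 4)*(o - 3)*(o + 2)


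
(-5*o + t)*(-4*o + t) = 20*o^2 - 9*o*t + t^2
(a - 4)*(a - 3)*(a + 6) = a^3 - a^2 - 30*a + 72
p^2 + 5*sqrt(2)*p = p*(p + 5*sqrt(2))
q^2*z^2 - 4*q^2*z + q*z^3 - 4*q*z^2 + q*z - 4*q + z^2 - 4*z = (q + z)*(z - 4)*(q*z + 1)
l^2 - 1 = (l - 1)*(l + 1)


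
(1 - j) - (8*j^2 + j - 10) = -8*j^2 - 2*j + 11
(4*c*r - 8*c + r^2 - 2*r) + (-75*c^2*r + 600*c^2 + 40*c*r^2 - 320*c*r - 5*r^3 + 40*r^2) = -75*c^2*r + 600*c^2 + 40*c*r^2 - 316*c*r - 8*c - 5*r^3 + 41*r^2 - 2*r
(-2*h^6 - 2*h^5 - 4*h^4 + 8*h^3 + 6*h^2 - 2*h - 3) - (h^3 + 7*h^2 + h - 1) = -2*h^6 - 2*h^5 - 4*h^4 + 7*h^3 - h^2 - 3*h - 2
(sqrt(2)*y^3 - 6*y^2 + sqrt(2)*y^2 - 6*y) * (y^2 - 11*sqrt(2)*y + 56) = sqrt(2)*y^5 - 28*y^4 + sqrt(2)*y^4 - 28*y^3 + 122*sqrt(2)*y^3 - 336*y^2 + 122*sqrt(2)*y^2 - 336*y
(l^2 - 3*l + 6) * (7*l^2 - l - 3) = 7*l^4 - 22*l^3 + 42*l^2 + 3*l - 18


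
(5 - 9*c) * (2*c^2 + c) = -18*c^3 + c^2 + 5*c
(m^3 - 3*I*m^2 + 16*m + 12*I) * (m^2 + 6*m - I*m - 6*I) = m^5 + 6*m^4 - 4*I*m^4 + 13*m^3 - 24*I*m^3 + 78*m^2 - 4*I*m^2 + 12*m - 24*I*m + 72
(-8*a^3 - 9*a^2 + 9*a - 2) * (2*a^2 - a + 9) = -16*a^5 - 10*a^4 - 45*a^3 - 94*a^2 + 83*a - 18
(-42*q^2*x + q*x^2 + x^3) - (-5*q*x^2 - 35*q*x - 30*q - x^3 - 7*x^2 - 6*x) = -42*q^2*x + 6*q*x^2 + 35*q*x + 30*q + 2*x^3 + 7*x^2 + 6*x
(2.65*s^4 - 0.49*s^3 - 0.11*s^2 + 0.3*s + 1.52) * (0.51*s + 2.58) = 1.3515*s^5 + 6.5871*s^4 - 1.3203*s^3 - 0.1308*s^2 + 1.5492*s + 3.9216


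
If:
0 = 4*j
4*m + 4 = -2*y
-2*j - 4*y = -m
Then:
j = 0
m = -8/9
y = -2/9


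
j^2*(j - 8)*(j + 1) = j^4 - 7*j^3 - 8*j^2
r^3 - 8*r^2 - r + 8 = (r - 8)*(r - 1)*(r + 1)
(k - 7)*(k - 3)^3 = k^4 - 16*k^3 + 90*k^2 - 216*k + 189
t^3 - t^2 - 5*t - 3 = (t - 3)*(t + 1)^2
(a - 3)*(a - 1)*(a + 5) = a^3 + a^2 - 17*a + 15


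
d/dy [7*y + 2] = 7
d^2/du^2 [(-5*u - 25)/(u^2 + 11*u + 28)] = 10*(-(u + 5)*(2*u + 11)^2 + (3*u + 16)*(u^2 + 11*u + 28))/(u^2 + 11*u + 28)^3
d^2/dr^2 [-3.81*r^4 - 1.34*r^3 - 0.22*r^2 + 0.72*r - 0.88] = -45.72*r^2 - 8.04*r - 0.44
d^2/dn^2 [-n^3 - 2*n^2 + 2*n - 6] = -6*n - 4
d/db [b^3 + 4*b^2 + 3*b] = 3*b^2 + 8*b + 3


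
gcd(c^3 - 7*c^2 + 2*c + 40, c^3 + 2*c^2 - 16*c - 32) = c^2 - 2*c - 8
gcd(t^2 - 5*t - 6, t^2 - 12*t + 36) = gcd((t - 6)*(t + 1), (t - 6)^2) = t - 6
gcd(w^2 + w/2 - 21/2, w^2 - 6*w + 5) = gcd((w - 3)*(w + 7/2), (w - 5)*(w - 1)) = 1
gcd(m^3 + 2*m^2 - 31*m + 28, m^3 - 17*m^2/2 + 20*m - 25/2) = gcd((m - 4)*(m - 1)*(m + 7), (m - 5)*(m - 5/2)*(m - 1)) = m - 1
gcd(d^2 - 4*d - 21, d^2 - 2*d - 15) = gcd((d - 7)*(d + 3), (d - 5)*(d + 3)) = d + 3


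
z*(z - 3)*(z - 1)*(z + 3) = z^4 - z^3 - 9*z^2 + 9*z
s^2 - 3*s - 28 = (s - 7)*(s + 4)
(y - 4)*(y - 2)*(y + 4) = y^3 - 2*y^2 - 16*y + 32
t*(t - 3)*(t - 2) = t^3 - 5*t^2 + 6*t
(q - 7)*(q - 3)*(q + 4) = q^3 - 6*q^2 - 19*q + 84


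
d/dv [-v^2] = -2*v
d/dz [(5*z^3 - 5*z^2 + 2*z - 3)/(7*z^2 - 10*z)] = (35*z^4 - 100*z^3 + 36*z^2 + 42*z - 30)/(z^2*(49*z^2 - 140*z + 100))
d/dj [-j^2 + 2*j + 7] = 2 - 2*j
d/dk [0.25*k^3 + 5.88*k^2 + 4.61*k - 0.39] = 0.75*k^2 + 11.76*k + 4.61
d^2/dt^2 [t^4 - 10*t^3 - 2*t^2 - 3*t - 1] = 12*t^2 - 60*t - 4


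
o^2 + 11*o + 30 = (o + 5)*(o + 6)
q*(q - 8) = q^2 - 8*q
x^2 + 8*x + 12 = (x + 2)*(x + 6)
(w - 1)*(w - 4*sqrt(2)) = w^2 - 4*sqrt(2)*w - w + 4*sqrt(2)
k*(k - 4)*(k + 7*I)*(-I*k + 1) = -I*k^4 + 8*k^3 + 4*I*k^3 - 32*k^2 + 7*I*k^2 - 28*I*k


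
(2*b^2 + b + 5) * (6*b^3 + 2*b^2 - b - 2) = 12*b^5 + 10*b^4 + 30*b^3 + 5*b^2 - 7*b - 10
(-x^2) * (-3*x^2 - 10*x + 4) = 3*x^4 + 10*x^3 - 4*x^2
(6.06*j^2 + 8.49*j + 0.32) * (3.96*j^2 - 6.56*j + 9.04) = 23.9976*j^4 - 6.13319999999999*j^3 + 0.355199999999996*j^2 + 74.6504*j + 2.8928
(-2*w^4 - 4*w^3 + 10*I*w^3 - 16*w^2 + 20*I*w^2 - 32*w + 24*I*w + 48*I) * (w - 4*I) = -2*w^5 - 4*w^4 + 18*I*w^4 + 24*w^3 + 36*I*w^3 + 48*w^2 + 88*I*w^2 + 96*w + 176*I*w + 192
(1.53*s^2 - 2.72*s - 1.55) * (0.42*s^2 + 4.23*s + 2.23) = 0.6426*s^4 + 5.3295*s^3 - 8.7447*s^2 - 12.6221*s - 3.4565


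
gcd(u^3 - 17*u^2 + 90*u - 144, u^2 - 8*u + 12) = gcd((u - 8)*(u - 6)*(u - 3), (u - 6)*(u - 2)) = u - 6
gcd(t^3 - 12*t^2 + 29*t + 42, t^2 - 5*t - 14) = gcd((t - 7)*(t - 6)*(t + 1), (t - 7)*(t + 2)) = t - 7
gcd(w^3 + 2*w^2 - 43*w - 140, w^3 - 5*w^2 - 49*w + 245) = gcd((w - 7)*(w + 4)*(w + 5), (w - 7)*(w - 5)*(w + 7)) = w - 7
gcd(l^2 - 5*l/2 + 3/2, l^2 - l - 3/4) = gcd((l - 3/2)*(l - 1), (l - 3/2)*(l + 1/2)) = l - 3/2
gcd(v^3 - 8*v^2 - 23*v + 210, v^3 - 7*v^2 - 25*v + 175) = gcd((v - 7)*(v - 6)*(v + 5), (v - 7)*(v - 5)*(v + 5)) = v^2 - 2*v - 35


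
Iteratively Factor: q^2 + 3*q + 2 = (q + 1)*(q + 2)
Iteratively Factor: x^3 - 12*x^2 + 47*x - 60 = (x - 4)*(x^2 - 8*x + 15) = (x - 4)*(x - 3)*(x - 5)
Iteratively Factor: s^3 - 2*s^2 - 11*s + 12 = (s - 1)*(s^2 - s - 12) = (s - 4)*(s - 1)*(s + 3)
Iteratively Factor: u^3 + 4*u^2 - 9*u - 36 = (u - 3)*(u^2 + 7*u + 12) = (u - 3)*(u + 3)*(u + 4)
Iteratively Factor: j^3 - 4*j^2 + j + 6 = (j - 2)*(j^2 - 2*j - 3) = (j - 2)*(j + 1)*(j - 3)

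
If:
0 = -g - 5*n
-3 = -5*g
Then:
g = 3/5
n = -3/25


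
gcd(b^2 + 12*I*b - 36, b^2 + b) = 1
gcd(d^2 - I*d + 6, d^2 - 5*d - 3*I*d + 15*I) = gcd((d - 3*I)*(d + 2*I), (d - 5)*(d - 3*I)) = d - 3*I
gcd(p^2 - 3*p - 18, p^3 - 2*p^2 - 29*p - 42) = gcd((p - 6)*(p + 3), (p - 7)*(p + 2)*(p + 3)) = p + 3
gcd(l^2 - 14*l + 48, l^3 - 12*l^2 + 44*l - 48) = l - 6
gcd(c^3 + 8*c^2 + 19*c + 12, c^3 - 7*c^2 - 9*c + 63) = c + 3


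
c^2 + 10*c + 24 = (c + 4)*(c + 6)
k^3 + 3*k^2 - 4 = (k - 1)*(k + 2)^2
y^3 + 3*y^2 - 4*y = y*(y - 1)*(y + 4)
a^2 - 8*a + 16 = (a - 4)^2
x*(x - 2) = x^2 - 2*x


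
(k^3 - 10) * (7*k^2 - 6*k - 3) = 7*k^5 - 6*k^4 - 3*k^3 - 70*k^2 + 60*k + 30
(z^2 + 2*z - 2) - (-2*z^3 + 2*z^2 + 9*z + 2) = 2*z^3 - z^2 - 7*z - 4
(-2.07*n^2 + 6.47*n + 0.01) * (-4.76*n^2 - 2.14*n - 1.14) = 9.8532*n^4 - 26.3674*n^3 - 11.5336*n^2 - 7.3972*n - 0.0114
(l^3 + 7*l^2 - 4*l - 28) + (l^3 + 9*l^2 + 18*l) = 2*l^3 + 16*l^2 + 14*l - 28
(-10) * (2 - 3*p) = 30*p - 20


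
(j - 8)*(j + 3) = j^2 - 5*j - 24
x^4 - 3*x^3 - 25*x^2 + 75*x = x*(x - 5)*(x - 3)*(x + 5)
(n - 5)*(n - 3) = n^2 - 8*n + 15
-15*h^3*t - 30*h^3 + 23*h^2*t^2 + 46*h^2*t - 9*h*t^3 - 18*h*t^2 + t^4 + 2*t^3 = (-5*h + t)*(-3*h + t)*(-h + t)*(t + 2)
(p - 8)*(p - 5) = p^2 - 13*p + 40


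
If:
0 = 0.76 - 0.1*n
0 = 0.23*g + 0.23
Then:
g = -1.00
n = 7.60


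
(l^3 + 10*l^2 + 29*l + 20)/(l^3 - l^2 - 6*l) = (l^3 + 10*l^2 + 29*l + 20)/(l*(l^2 - l - 6))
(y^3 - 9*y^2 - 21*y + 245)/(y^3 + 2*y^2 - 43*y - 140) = (y - 7)/(y + 4)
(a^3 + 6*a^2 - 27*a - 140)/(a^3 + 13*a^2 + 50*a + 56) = (a - 5)/(a + 2)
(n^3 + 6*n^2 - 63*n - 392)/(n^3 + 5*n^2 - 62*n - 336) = (n + 7)/(n + 6)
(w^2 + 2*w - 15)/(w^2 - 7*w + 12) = (w + 5)/(w - 4)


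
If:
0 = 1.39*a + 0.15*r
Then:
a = -0.107913669064748*r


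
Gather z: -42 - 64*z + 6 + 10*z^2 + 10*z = 10*z^2 - 54*z - 36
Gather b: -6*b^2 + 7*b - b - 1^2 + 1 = -6*b^2 + 6*b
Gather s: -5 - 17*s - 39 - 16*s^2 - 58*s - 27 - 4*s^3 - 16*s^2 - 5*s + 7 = -4*s^3 - 32*s^2 - 80*s - 64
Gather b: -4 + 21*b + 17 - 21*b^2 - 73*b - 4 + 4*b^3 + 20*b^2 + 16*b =4*b^3 - b^2 - 36*b + 9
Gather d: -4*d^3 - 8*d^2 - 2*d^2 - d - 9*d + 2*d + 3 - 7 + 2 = -4*d^3 - 10*d^2 - 8*d - 2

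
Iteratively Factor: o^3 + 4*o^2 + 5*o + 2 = (o + 2)*(o^2 + 2*o + 1) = (o + 1)*(o + 2)*(o + 1)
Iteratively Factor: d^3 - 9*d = (d + 3)*(d^2 - 3*d) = (d - 3)*(d + 3)*(d)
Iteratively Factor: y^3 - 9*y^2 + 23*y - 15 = (y - 1)*(y^2 - 8*y + 15) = (y - 5)*(y - 1)*(y - 3)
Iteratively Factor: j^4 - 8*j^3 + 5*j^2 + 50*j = (j - 5)*(j^3 - 3*j^2 - 10*j) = (j - 5)^2*(j^2 + 2*j) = (j - 5)^2*(j + 2)*(j)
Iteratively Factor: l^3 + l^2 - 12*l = (l + 4)*(l^2 - 3*l) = (l - 3)*(l + 4)*(l)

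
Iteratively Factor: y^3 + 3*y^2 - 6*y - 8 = (y + 1)*(y^2 + 2*y - 8) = (y - 2)*(y + 1)*(y + 4)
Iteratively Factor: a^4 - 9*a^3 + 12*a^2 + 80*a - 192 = (a - 4)*(a^3 - 5*a^2 - 8*a + 48) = (a - 4)^2*(a^2 - a - 12) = (a - 4)^3*(a + 3)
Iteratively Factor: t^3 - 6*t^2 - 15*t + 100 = (t + 4)*(t^2 - 10*t + 25) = (t - 5)*(t + 4)*(t - 5)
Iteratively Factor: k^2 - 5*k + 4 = (k - 4)*(k - 1)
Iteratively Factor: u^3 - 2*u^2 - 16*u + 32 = (u - 4)*(u^2 + 2*u - 8) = (u - 4)*(u - 2)*(u + 4)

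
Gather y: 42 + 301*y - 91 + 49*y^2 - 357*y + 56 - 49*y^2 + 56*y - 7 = 0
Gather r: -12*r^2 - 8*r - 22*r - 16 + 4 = -12*r^2 - 30*r - 12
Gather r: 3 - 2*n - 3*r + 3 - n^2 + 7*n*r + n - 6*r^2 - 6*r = -n^2 - n - 6*r^2 + r*(7*n - 9) + 6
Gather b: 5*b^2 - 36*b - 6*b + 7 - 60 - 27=5*b^2 - 42*b - 80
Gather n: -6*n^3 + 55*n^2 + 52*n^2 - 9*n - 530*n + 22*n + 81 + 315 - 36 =-6*n^3 + 107*n^2 - 517*n + 360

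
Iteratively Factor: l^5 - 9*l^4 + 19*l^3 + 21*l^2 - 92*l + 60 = (l - 2)*(l^4 - 7*l^3 + 5*l^2 + 31*l - 30) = (l - 3)*(l - 2)*(l^3 - 4*l^2 - 7*l + 10) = (l - 5)*(l - 3)*(l - 2)*(l^2 + l - 2) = (l - 5)*(l - 3)*(l - 2)*(l + 2)*(l - 1)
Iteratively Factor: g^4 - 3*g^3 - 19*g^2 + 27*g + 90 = (g - 5)*(g^3 + 2*g^2 - 9*g - 18) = (g - 5)*(g + 3)*(g^2 - g - 6) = (g - 5)*(g - 3)*(g + 3)*(g + 2)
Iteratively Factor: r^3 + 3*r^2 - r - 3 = (r + 1)*(r^2 + 2*r - 3) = (r + 1)*(r + 3)*(r - 1)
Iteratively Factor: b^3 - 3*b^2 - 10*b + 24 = (b + 3)*(b^2 - 6*b + 8) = (b - 2)*(b + 3)*(b - 4)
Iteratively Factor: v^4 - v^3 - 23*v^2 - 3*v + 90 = (v + 3)*(v^3 - 4*v^2 - 11*v + 30) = (v + 3)^2*(v^2 - 7*v + 10) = (v - 5)*(v + 3)^2*(v - 2)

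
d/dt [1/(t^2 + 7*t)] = (-2*t - 7)/(t^2*(t + 7)^2)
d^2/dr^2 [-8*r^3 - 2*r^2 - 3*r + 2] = -48*r - 4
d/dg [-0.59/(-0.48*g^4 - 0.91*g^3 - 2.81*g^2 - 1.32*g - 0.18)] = (-1.1328*g^3 - 1.6107*g^2 - 3.3158*g - 0.7788)/(0.48*g^4 + 0.91*g^3 + 2.81*g^2 + 1.32*g + 0.18)^2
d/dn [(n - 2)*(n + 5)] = 2*n + 3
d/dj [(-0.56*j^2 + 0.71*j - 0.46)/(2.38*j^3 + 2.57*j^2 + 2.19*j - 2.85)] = (1.3328*j^4 - 3.3796*j^3 + 0.233300000000001*j^2 + 5.5564*j - 1.0161)/(5.6644*j^6 + 12.2332*j^5 + 17.0293*j^4 - 2.3094*j^3 - 9.8529*j^2 - 12.483*j + 8.1225)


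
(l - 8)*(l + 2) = l^2 - 6*l - 16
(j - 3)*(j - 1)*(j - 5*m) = j^3 - 5*j^2*m - 4*j^2 + 20*j*m + 3*j - 15*m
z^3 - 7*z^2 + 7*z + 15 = (z - 5)*(z - 3)*(z + 1)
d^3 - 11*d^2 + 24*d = d*(d - 8)*(d - 3)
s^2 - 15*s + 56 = (s - 8)*(s - 7)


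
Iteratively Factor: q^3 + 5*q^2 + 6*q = (q + 3)*(q^2 + 2*q) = q*(q + 3)*(q + 2)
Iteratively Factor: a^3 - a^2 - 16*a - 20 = (a + 2)*(a^2 - 3*a - 10) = (a - 5)*(a + 2)*(a + 2)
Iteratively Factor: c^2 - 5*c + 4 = (c - 4)*(c - 1)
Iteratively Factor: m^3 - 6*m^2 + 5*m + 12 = (m + 1)*(m^2 - 7*m + 12) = (m - 4)*(m + 1)*(m - 3)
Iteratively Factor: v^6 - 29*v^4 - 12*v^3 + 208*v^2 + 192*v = (v + 1)*(v^5 - v^4 - 28*v^3 + 16*v^2 + 192*v) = v*(v + 1)*(v^4 - v^3 - 28*v^2 + 16*v + 192) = v*(v - 4)*(v + 1)*(v^3 + 3*v^2 - 16*v - 48) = v*(v - 4)*(v + 1)*(v + 4)*(v^2 - v - 12) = v*(v - 4)*(v + 1)*(v + 3)*(v + 4)*(v - 4)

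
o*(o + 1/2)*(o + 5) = o^3 + 11*o^2/2 + 5*o/2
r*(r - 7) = r^2 - 7*r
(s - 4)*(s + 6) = s^2 + 2*s - 24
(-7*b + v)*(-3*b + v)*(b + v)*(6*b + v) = 126*b^4 + 87*b^3*v - 43*b^2*v^2 - 3*b*v^3 + v^4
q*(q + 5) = q^2 + 5*q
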